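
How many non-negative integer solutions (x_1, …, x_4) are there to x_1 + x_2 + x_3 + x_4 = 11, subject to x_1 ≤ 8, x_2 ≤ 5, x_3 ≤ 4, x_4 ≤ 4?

136

Ignoring the caps, the number of non-negative solutions to x_1+…+x_4 = 11 is C(14,3) = 364.
Subtract solutions that violate a single cap (substitute x_i' = x_i − (cap_i+1)): x_1 ≥ 9 gives C(5,3) = 10; x_2 ≥ 6 gives C(8,3) = 56; x_3 ≥ 5 gives C(9,3) = 84; x_4 ≥ 5 gives C(9,3) = 84. Together 234.
Add back pairs where two caps are both exceeded: 0 + 0 + 0 + 1 + 1 + 4 = 6.
By inclusion–exclusion the count is 364 − 234 + 6 = 136.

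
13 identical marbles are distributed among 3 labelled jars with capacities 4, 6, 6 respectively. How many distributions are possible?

Ignoring the caps, the number of non-negative solutions to x_1+…+x_3 = 13 is C(15,2) = 105.
Subtract solutions that violate a single cap (substitute x_i' = x_i − (cap_i+1)): x_1 ≥ 5 gives C(10,2) = 45; x_2 ≥ 7 gives C(8,2) = 28; x_3 ≥ 7 gives C(8,2) = 28. Together 101.
Add back pairs where two caps are both exceeded: 3 + 3 + 0 = 6.
By inclusion–exclusion the count is 105 − 101 + 6 = 10.

10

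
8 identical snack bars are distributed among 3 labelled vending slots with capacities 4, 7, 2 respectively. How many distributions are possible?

14

Without the upper bounds there are C(10,2) = 45 ways to split 8 among 3 vending slots.
Subtract solutions that violate a single cap (substitute x_i' = x_i − (cap_i+1)): x_1 ≥ 5 gives C(5,2) = 10; x_2 ≥ 8 gives C(2,2) = 1; x_3 ≥ 3 gives C(7,2) = 21. Together 32.
Add back pairs where two caps are both exceeded: 0 + 1 + 0 = 1.
By inclusion–exclusion the count is 45 − 32 + 1 = 14.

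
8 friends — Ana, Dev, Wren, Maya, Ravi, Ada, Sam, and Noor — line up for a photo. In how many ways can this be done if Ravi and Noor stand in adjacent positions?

10080

Treat {Ravi, Noor} as a single unit. There are 7 units to order, and the pair itself can be ordered 2 ways.
So the count is 2·(7)! = 10080.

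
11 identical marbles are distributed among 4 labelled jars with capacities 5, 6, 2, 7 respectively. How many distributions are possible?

103

Without the upper bounds there are C(14,3) = 364 ways to split 11 among 4 jars.
Subtract solutions that violate a single cap (substitute x_i' = x_i − (cap_i+1)): x_1 ≥ 6 gives C(8,3) = 56; x_2 ≥ 7 gives C(7,3) = 35; x_3 ≥ 3 gives C(11,3) = 165; x_4 ≥ 8 gives C(6,3) = 20. Together 276.
Add back pairs where two caps are both exceeded: 0 + 10 + 0 + 4 + 0 + 1 = 15.
By inclusion–exclusion the count is 364 − 276 + 15 = 103.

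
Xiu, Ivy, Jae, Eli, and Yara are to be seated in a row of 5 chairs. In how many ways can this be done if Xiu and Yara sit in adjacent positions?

Treat {Xiu, Yara} as a single unit. There are 4 units to order, and the pair itself can be ordered 2 ways.
So the count is 2·(4)! = 48.

48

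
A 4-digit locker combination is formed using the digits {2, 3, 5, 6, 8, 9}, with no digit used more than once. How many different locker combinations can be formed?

360

With no repetition, fill the 4 digits in order: 6 choices, then 5, down to 3.
6 × 5 × 4 × 3 = 360.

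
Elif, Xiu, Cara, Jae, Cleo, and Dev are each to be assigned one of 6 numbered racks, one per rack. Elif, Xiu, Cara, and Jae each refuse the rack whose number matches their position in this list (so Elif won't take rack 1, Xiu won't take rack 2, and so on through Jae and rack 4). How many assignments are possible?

362

Let Aᵢ (for 1 ≤ i ≤ 4) be the placements that put person i in their forbidden rack. Any j of these fix j positions, leaving (6−j)! ways to fill the rest, and there are C(4,j) ways to pick which j.
By inclusion–exclusion, the number of valid placements is Σ_{j=0}^{4} (−1)^j C(4,j)·(6−j)!.
Computing: 720 − 480 + 144 − 24 + 2 = 362.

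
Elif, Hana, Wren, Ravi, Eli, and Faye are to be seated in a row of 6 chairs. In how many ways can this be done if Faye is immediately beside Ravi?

240

Treat {Faye, Ravi} as a single unit. There are 5 units to order, and the pair itself can be ordered 2 ways.
So the count is 2·(5)! = 240.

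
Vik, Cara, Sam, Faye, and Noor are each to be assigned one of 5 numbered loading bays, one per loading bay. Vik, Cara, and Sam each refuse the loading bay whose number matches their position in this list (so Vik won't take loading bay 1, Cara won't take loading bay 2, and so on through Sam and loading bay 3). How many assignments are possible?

64

Let Aᵢ (for i ∈ {1, 2, 3}) be the placements that put person i in their forbidden loading bay. Any j of these fix j positions, leaving (5−j)! ways to fill the rest, and there are C(3,j) ways to pick which j.
By inclusion–exclusion, the number of valid placements is Σ_{j=0}^{3} (−1)^j C(3,j)·(5−j)!.
Computing: 120 − 72 + 18 − 2 = 64.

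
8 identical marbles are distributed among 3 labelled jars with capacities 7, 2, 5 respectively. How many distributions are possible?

Ignoring the caps, the number of non-negative solutions to x_1+…+x_3 = 8 is C(10,2) = 45.
Subtract solutions that violate a single cap (substitute x_i' = x_i − (cap_i+1)): x_1 ≥ 8 gives C(2,2) = 1; x_2 ≥ 3 gives C(7,2) = 21; x_3 ≥ 6 gives C(4,2) = 6. Together 28.
No two caps can be exceeded simultaneously, so the pair terms are all 0.
By inclusion–exclusion the count is 45 − 28 + 0 = 17.

17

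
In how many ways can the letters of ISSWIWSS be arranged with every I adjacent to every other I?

Treat the 2 copies of I as a single block. The multiset to arrange is then {II, S, S, S, S, W, W}, 7 items in all.
That gives (7)!/(4!·2!) = 105 arrangements.

105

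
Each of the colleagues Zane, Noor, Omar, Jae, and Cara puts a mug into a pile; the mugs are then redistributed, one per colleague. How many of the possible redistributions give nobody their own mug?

This is the derangement count D_5: permutations of 5 items with no fixed point.
By inclusion–exclusion this is Σ_{j=0}^{5} (−1)^j C(5,j)·(5−j)!.
Computing: 120 − 120 + 60 − 20 + 5 − 1 = 44.

44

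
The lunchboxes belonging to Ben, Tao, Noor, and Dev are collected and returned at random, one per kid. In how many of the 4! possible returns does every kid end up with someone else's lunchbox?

This is the derangement count D_4: permutations of 4 items with no fixed point.
By inclusion–exclusion this is Σ_{j=0}^{4} (−1)^j C(4,j)·(4−j)!.
Computing: 24 − 24 + 12 − 4 + 1 = 9.

9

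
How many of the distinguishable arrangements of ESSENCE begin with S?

120

With the first slot taken by S, it remains to arrange the other 6 letters (ESENCE).
Those 6 letters have E appearing 3 times, giving (6)!/(3!) = 120.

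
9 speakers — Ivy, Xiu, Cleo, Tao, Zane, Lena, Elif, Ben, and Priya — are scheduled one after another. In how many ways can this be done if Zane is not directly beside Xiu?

282240

Of the 9! = 362880 arrangements, those with Zane and Xiu adjacent number 2 × 8! = 80640 (treat the pair as a block with 2 internal orders).
So 362880 − 80640 = 282240 arrangements keep them apart.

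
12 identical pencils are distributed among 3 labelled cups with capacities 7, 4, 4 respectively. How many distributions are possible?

10

Without the upper bounds there are C(14,2) = 91 ways to split 12 among 3 cups.
Subtract solutions that violate a single cap (substitute x_i' = x_i − (cap_i+1)): x_1 ≥ 8 gives C(6,2) = 15; x_2 ≥ 5 gives C(9,2) = 36; x_3 ≥ 5 gives C(9,2) = 36. Together 87.
Add back pairs where two caps are both exceeded: 0 + 0 + 6 = 6.
By inclusion–exclusion the count is 91 − 87 + 6 = 10.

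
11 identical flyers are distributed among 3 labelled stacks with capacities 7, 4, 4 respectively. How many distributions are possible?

15

By stars and bars, unrestricted non-negative solutions to x_1+…+x_3 = 11 number C(11+2,2) = 78.
Subtract solutions that violate a single cap (substitute x_i' = x_i − (cap_i+1)): x_1 ≥ 8 gives C(5,2) = 10; x_2 ≥ 5 gives C(8,2) = 28; x_3 ≥ 5 gives C(8,2) = 28. Together 66.
Add back pairs where two caps are both exceeded: 0 + 0 + 3 = 3.
By inclusion–exclusion the count is 78 − 66 + 3 = 15.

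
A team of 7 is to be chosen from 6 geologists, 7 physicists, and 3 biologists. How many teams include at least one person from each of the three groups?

Unrestricted: C(16,7) = 11440 ways to pick any 7 of the 16.
Subtract selections that omit an entire group: no geologists → C(10,7) = 120; no physicists → C(9,7) = 36; no biologists → C(13,7) = 1716.
Add back selections omitting two groups (i.e. drawn from a single group): C(6,7) + C(7,7) + C(3,7) = 1.
By inclusion–exclusion: 11440 − 1872 + 1 = 9569.

9569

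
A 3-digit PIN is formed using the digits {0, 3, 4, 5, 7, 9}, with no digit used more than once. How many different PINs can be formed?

With no repetition, fill the 3 digits in order: 6 choices, then 5, down to 4.
6 × 5 × 4 = 120.

120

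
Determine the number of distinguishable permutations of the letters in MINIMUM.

The 7 letters of MINIMUM have repeats: I appearing twice and M appearing 3 times.
The number of distinct arrangements is 7!/(3!·2!) = 5040/12 = 420.

420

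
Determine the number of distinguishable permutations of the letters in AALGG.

AALGG has 5 letters with A appearing twice and G appearing twice.
The number of distinct arrangements is 5!/(2!·2!) = 120/4 = 30.

30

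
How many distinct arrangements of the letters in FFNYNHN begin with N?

180

With the first slot taken by N, it remains to arrange the other 6 letters (FFYNHN).
Those 6 letters have F appearing twice and N appearing twice, giving (6)!/(2!·2!) = 180.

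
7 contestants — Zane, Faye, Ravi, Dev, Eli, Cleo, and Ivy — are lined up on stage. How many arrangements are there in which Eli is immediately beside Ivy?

1440

Treat {Eli, Ivy} as a single unit. There are 6 units to order, and the pair itself can be ordered 2 ways.
So the count is 2·(6)! = 1440.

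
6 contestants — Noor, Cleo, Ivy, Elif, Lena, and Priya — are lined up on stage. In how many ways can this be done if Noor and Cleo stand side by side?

240

Place the 4 others and the Noor-Cleo pair as 5 objects in a line; the pair has 2 internal arrangements.
That gives 2 × 5! = 2 × 120 = 240.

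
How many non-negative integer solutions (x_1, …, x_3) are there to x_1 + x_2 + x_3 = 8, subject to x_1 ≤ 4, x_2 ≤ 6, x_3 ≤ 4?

By stars and bars, unrestricted non-negative solutions to x_1+…+x_3 = 8 number C(8+2,2) = 45.
Subtract solutions that violate a single cap (substitute x_i' = x_i − (cap_i+1)): x_1 ≥ 5 gives C(5,2) = 10; x_2 ≥ 7 gives C(3,2) = 3; x_3 ≥ 5 gives C(5,2) = 10. Together 23.
No two caps can be exceeded simultaneously, so the pair terms are all 0.
By inclusion–exclusion the count is 45 − 23 + 0 = 22.

22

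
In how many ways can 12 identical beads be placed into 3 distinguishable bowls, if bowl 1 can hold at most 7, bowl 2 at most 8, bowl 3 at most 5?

38

Without the upper bounds there are C(14,2) = 91 ways to split 12 among 3 bowls.
Subtract solutions that violate a single cap (substitute x_i' = x_i − (cap_i+1)): x_1 ≥ 8 gives C(6,2) = 15; x_2 ≥ 9 gives C(5,2) = 10; x_3 ≥ 6 gives C(8,2) = 28. Together 53.
No two caps can be exceeded simultaneously, so the pair terms are all 0.
By inclusion–exclusion the count is 91 − 53 + 0 = 38.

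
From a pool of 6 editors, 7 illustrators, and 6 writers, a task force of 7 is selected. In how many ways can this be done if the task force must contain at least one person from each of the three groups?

Unrestricted: C(19,7) = 50388 ways to pick any 7 of the 19.
Subtract selections that omit an entire group: no editors → C(13,7) = 1716; no illustrators → C(12,7) = 792; no writers → C(13,7) = 1716.
Add back selections omitting two groups (i.e. drawn from a single group): C(6,7) + C(7,7) + C(6,7) = 1.
By inclusion–exclusion: 50388 − 4224 + 1 = 46165.

46165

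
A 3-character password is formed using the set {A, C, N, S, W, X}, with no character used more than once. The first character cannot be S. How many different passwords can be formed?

100

The first character has 6−1 = 5 choices (anything except S).
The remaining 2 characters are filled from the other 5 symbols without repetition: 5 × 4 = 20.
Total: 5 × 20 = 100.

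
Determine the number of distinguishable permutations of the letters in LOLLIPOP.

1680

Letter multiplicities in LOLLIPOP: I×1, L×3, O×2, P×2.
So there are 8! / (3!·2!·2!) = 1680 distinguishable arrangements.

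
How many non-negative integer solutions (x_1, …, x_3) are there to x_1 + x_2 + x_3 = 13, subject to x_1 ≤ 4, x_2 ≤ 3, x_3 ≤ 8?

6

Ignoring the caps, the number of non-negative solutions to x_1+…+x_3 = 13 is C(15,2) = 105.
Subtract solutions that violate a single cap (substitute x_i' = x_i − (cap_i+1)): x_1 ≥ 5 gives C(10,2) = 45; x_2 ≥ 4 gives C(11,2) = 55; x_3 ≥ 9 gives C(6,2) = 15. Together 115.
Add back pairs where two caps are both exceeded: 15 + 0 + 1 = 16.
By inclusion–exclusion the count is 105 − 115 + 16 = 6.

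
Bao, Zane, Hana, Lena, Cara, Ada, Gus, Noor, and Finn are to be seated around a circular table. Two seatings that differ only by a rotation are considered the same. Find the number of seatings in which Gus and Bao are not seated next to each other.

30240

All circular seatings of 9 people number (8)! = 40320.
Those with Gus next to Bao: fuse the pair into one unit and seat 8 units around a circle — 2·(7)! = 10080.
Subtracting, 40320 − 10080 = 30240.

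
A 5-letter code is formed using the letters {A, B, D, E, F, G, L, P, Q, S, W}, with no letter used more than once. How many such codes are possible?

55440

This is a permutation of 5 out of 11: P(11,5) = 11!/6!.
11 × 10 × 9 × 8 × 7 = 55440.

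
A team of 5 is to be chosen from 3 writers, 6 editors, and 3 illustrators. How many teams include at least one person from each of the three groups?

With no constraint there are C(12,5) = 792 possible selections.
Subtract selections that omit an entire group: no writers → C(9,5) = 126; no editors → C(6,5) = 6; no illustrators → C(9,5) = 126.
Add back selections omitting two groups (i.e. drawn from a single group): C(3,5) + C(6,5) + C(3,5) = 6.
By inclusion–exclusion: 792 − 258 + 6 = 540.

540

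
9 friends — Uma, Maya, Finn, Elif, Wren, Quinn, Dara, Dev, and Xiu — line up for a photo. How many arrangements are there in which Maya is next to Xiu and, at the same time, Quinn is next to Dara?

Treat {Maya,Xiu} as one block (2 orders) and {Quinn,Dara} as another (2 orders).
That leaves 7 units to arrange: 2 × 2 × 7! = 4 × 5040 = 20160.

20160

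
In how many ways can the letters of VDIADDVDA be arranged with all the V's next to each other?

Treat the 2 copies of V as a single block. The multiset to arrange is then {VV, A, A, D, D, D, D, I}, 8 items in all.
That gives (8)!/(4!·2!) = 840 arrangements.

840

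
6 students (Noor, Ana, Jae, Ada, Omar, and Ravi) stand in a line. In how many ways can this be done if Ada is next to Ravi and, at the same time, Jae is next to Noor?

Treat {Ada,Ravi} as one block (2 orders) and {Jae,Noor} as another (2 orders).
That leaves 4 units to arrange: 2 × 2 × 4! = 4 × 24 = 96.

96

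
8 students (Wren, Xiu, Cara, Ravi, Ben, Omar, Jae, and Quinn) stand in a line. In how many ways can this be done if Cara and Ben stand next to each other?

10080

Place the 6 others and the Cara-Ben pair as 7 objects in a line; the pair has 2 internal arrangements.
So the count is 2·(7)! = 10080.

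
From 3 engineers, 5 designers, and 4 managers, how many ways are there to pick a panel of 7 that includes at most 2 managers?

456

Split by how many managers are chosen (0 through 2).
Sum: C(4,0)·C(8,7) + C(4,1)·C(8,6) + C(4,2)·C(8,5) = 8 + 112 + 336 = 456.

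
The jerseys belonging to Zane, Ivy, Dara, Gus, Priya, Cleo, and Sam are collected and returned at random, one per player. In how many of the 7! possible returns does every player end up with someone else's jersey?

Let Aᵢ be the assignments in which player i gets their old jersey. We want the size of the complement of A₁∪…∪A_7.
By inclusion–exclusion this is Σ_{j=0}^{7} (−1)^j C(7,j)·(7−j)!.
Computing: 5040 − 5040 + 2520 − 840 + 210 − 42 + 7 − 1 = 1854.

1854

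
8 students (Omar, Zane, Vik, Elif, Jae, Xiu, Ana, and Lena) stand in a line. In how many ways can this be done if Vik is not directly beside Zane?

30240

Of the 8! = 40320 arrangements, those with Vik and Zane adjacent number 2 × 7! = 10080 (treat the pair as a block with 2 internal orders).
Complementary counting: 40320 − 10080 = 30240.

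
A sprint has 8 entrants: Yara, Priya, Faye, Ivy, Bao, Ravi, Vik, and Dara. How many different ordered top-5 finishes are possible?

There are 8 choices for 1st place, 7 for 2nd, and so on down to 4 for position 5.
That gives 8 × 7 × 6 × 5 × 4 = 6720.

6720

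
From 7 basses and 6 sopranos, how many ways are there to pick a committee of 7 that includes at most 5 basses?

1673

Split by how many basses are chosen (0 through 5).
Sum: C(7,0)·C(6,7) + C(7,1)·C(6,6) + C(7,2)·C(6,5) + C(7,3)·C(6,4) + C(7,4)·C(6,3) + C(7,5)·C(6,2) = 0 + 7 + 126 + 525 + 700 + 315 = 1673.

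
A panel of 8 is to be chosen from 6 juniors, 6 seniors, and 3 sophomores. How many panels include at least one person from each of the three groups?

5922

With no constraint there are C(15,8) = 6435 possible selections.
Subtract selections that omit an entire group: no juniors → C(9,8) = 9; no seniors → C(9,8) = 9; no sophomores → C(12,8) = 495.
Add back selections omitting two groups (i.e. drawn from a single group): C(6,8) + C(6,8) + C(3,8) = 0.
By inclusion–exclusion: 6435 − 513 + 0 = 5922.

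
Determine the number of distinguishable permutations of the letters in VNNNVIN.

105

The 7 letters of VNNNVIN have repeats: N appearing 4 times and V appearing twice.
The number of distinct arrangements is 7!/(4!·2!) = 5040/48 = 105.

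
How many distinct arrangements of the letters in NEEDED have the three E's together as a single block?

12

Treat the 3 copies of E as a single block. The multiset to arrange is then {EEE, D, D, N}, 4 items in all.
That gives (4)!/(2!) = 12 arrangements.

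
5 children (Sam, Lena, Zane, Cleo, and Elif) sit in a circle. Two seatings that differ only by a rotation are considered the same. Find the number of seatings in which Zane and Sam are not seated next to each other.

12

All circular seatings of 5 people number (4)! = 24.
Seatings with Zane beside Sam: treat them as a block with 2 internal orders, giving 2 × (3)! = 12.
Subtracting, 24 − 12 = 12.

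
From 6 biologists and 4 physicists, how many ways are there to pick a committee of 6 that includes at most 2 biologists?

Split by how many biologists are chosen (0 through 2).
Sum: C(6,0)·C(4,6) + C(6,1)·C(4,5) + C(6,2)·C(4,4) = 0 + 0 + 15 = 15.

15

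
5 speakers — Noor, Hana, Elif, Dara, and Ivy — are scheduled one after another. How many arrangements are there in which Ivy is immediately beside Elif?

Treat {Ivy, Elif} as a single unit. There are 4 units to order, and the pair itself can be ordered 2 ways.
That gives 2 × 4! = 2 × 24 = 48.

48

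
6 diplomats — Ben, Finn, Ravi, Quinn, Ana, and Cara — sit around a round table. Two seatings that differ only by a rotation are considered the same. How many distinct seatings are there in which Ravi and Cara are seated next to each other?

48

Treat {Ravi, Cara} as one unit (2 internal orders) and seat the resulting 5 units around the table: (4)! circular arrangements.
So 2 × (4)! = 2 × 24 = 48.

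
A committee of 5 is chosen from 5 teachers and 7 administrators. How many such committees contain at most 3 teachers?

756

Split by how many teachers are chosen (0 through 3).
Sum: C(5,0)·C(7,5) + C(5,1)·C(7,4) + C(5,2)·C(7,3) + C(5,3)·C(7,2) = 21 + 175 + 350 + 210 = 756.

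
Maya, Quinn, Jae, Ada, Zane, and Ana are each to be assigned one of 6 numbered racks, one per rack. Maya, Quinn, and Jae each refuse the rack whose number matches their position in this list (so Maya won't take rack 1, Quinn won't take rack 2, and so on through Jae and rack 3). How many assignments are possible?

Let Aᵢ (for i ∈ {1, 2, 3}) be the placements that put person i in their forbidden rack. Any j of these fix j positions, leaving (6−j)! ways to fill the rest, and there are C(3,j) ways to pick which j.
By inclusion–exclusion, the number of valid placements is Σ_{j=0}^{3} (−1)^j C(3,j)·(6−j)!.
Computing: 720 − 360 + 72 − 6 = 426.

426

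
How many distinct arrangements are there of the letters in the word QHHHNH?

QHHHNH has 6 letters with H appearing 4 times.
Dividing 6! = 720 by 4! = 24 for the repeated letters gives 30.

30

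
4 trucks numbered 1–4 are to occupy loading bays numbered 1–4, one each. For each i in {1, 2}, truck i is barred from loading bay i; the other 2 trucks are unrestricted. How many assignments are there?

Let Aᵢ (for i ∈ {1, 2}) be the placements that put truck i in its forbidden loading bay. Any j of these fix j positions, leaving (4−j)! ways to fill the rest, and there are C(2,j) ways to pick which j.
By inclusion–exclusion, the number of valid placements is Σ_{j=0}^{2} (−1)^j C(2,j)·(4−j)!.
Computing: 24 − 12 + 2 = 14.

14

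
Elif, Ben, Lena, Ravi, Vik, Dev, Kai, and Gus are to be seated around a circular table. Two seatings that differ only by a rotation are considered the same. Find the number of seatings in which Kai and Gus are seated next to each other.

Treat {Kai, Gus} as one unit (2 internal orders) and seat the resulting 7 units around the table: (6)! circular arrangements.
So 2 × (6)! = 2 × 720 = 1440.

1440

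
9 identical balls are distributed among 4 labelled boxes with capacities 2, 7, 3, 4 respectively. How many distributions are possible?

Ignoring the caps, the number of non-negative solutions to x_1+…+x_4 = 9 is C(12,3) = 220.
Subtract solutions that violate a single cap (substitute x_i' = x_i − (cap_i+1)): x_1 ≥ 3 gives C(9,3) = 84; x_2 ≥ 8 gives C(4,3) = 4; x_3 ≥ 4 gives C(8,3) = 56; x_4 ≥ 5 gives C(7,3) = 35. Together 179.
Add back pairs where two caps are both exceeded: 0 + 10 + 4 + 0 + 0 + 1 = 15.
By inclusion–exclusion the count is 220 − 179 + 15 = 56.

56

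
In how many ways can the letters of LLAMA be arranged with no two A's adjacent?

Total arrangements of LLAMA: 5!/(2!·2!) = 30.
If the two A's are adjacent, glue them into one block, leaving 4 items to arrange: (4)!/(2!) = 12 ways.
Subtracting, 30 − 12 = 18 arrangements keep the A's apart.

18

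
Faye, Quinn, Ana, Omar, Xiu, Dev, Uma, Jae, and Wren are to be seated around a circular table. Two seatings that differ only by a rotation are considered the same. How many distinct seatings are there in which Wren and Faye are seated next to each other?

Treat {Wren, Faye} as one unit (2 internal orders) and seat the resulting 8 units around the table: (7)! circular arrangements.
So 2 × (7)! = 2 × 5040 = 10080.

10080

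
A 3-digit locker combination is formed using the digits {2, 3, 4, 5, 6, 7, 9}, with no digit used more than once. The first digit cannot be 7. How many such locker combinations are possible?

180

The first digit has 7−1 = 6 choices (anything except 7).
The remaining 2 digits are filled from the other 6 symbols without repetition: 6 × 5 = 30.
Total: 6 × 30 = 180.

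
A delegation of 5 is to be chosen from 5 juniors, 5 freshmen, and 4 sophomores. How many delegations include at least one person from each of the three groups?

1500

Unrestricted: C(14,5) = 2002 ways to pick any 5 of the 14.
Subtract selections that omit an entire group: no juniors → C(9,5) = 126; no freshmen → C(9,5) = 126; no sophomores → C(10,5) = 252.
Add back selections omitting two groups (i.e. drawn from a single group): C(5,5) + C(5,5) + C(4,5) = 2.
By inclusion–exclusion: 2002 − 504 + 2 = 1500.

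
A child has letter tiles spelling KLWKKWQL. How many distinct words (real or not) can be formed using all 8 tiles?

1680

The 8 letters of KLWKKWQL have repeats: K appearing 3 times, L appearing twice, and W appearing twice.
The number of distinct arrangements is 8!/(3!·2!·2!) = 40320/24 = 1680.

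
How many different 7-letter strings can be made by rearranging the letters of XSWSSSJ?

210

XSWSSSJ has 7 letters with S appearing 4 times.
So there are 7! / (4!) = 210 distinguishable arrangements.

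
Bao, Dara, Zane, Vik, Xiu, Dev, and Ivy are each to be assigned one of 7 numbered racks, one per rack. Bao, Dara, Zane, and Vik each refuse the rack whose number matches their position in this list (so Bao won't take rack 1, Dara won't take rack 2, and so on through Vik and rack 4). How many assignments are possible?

2790

Let Aᵢ (for 1 ≤ i ≤ 4) be the placements that put person i in their forbidden rack. Any j of these fix j positions, leaving (7−j)! ways to fill the rest, and there are C(4,j) ways to pick which j.
By inclusion–exclusion, the number of valid placements is Σ_{j=0}^{4} (−1)^j C(4,j)·(7−j)!.
Computing: 5040 − 2880 + 720 − 96 + 6 = 2790.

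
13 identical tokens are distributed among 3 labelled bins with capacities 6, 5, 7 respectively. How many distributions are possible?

By stars and bars, unrestricted non-negative solutions to x_1+…+x_3 = 13 number C(13+2,2) = 105.
Subtract solutions that violate a single cap (substitute x_i' = x_i − (cap_i+1)): x_1 ≥ 7 gives C(8,2) = 28; x_2 ≥ 6 gives C(9,2) = 36; x_3 ≥ 8 gives C(7,2) = 21. Together 85.
Add back pairs where two caps are both exceeded: 1 + 0 + 0 = 1.
By inclusion–exclusion the count is 105 − 85 + 1 = 21.

21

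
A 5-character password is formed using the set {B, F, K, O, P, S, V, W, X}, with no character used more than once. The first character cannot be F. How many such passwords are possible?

The first character has 9−1 = 8 choices (anything except F).
The remaining 4 characters are filled from the other 8 symbols without repetition: 8 × 7 × 6 × 5 = 1680.
Total: 8 × 1680 = 13440.

13440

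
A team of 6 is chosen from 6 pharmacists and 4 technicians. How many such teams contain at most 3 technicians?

195

Split by how many technicians are chosen (0 through 3).
Sum: C(4,0)·C(6,6) + C(4,1)·C(6,5) + C(4,2)·C(6,4) + C(4,3)·C(6,3) = 1 + 24 + 90 + 80 = 195.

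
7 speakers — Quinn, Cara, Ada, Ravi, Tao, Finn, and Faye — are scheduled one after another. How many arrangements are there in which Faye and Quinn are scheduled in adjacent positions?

1440

Glue Faye and Quinn into one block (2 internal orders), leaving 6 units to arrange in a row.
That gives 2 × 6! = 2 × 720 = 1440.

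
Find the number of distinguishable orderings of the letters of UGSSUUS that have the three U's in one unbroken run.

20

Treat the 3 copies of U as a single block. The multiset to arrange is then {UUU, G, S, S, S}, 5 items in all.
That gives (5)!/(3!) = 20 arrangements.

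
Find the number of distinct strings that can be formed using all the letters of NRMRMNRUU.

NRMRMNRUU has 9 letters with M appearing twice, N appearing twice, R appearing 3 times, and U appearing twice.
The number of distinct arrangements is 9!/(3!·2!·2!·2!) = 362880/48 = 7560.

7560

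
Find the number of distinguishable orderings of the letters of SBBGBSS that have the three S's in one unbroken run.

Treat the 3 copies of S as a single block. The multiset to arrange is then {SSS, B, B, B, G}, 5 items in all.
That gives (5)!/(3!) = 20 arrangements.

20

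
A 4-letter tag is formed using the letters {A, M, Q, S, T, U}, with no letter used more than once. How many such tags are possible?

With no repetition, fill the 4 letters in order: 6 choices, then 5, down to 3.
That product is 6 × 5 × 4 × 3 = 360.

360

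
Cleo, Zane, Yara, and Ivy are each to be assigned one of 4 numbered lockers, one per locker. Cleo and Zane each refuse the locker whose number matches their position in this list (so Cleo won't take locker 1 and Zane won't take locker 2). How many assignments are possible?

14

Let Aᵢ (for i ∈ {1, 2}) be the placements that put person i in their forbidden locker. Any j of these fix j positions, leaving (4−j)! ways to fill the rest, and there are C(2,j) ways to pick which j.
By inclusion–exclusion, the number of valid placements is Σ_{j=0}^{2} (−1)^j C(2,j)·(4−j)!.
Computing: 24 − 12 + 2 = 14.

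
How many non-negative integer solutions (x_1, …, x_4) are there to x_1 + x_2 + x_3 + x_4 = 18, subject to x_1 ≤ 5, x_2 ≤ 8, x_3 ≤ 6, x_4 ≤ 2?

By stars and bars, unrestricted non-negative solutions to x_1+…+x_4 = 18 number C(18+3,3) = 1330.
Subtract solutions that violate a single cap (substitute x_i' = x_i − (cap_i+1)): x_1 ≥ 6 gives C(15,3) = 455; x_2 ≥ 9 gives C(12,3) = 220; x_3 ≥ 7 gives C(14,3) = 364; x_4 ≥ 3 gives C(18,3) = 816. Together 1855.
Add back pairs where two caps are both exceeded: 20 + 56 + 220 + 10 + 84 + 165 = 555.
Subtract triples: 0 + 1 + 10 + 0 = 11.
By inclusion–exclusion the count is 1330 − 1855 + 555 − 11 = 19.

19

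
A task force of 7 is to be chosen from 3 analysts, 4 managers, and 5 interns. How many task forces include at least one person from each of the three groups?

Total 7-person selections from all 12: C(12,7) = 792.
Subtract selections that omit an entire group: no analysts → C(9,7) = 36; no managers → C(8,7) = 8; no interns → C(7,7) = 1.
Add back selections omitting two groups (i.e. drawn from a single group): C(3,7) + C(4,7) + C(5,7) = 0.
By inclusion–exclusion: 792 − 45 + 0 = 747.

747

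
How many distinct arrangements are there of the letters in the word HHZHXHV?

210

The 7 letters of HHZHXHV have repeats: H appearing 4 times.
Dividing 7! = 5040 by 4! = 24 for the repeated letters gives 210.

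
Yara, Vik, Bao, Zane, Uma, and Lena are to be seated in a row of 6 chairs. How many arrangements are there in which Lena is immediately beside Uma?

Glue Lena and Uma into one block (2 internal orders), leaving 5 units to arrange in a row.
So the count is 2·(5)! = 240.

240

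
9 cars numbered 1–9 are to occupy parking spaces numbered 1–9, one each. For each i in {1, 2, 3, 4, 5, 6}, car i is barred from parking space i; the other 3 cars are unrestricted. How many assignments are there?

183822

Let Aᵢ (for 1 ≤ i ≤ 6) be the placements that put car i in its forbidden parking space. Any j of these fix j positions, leaving (9−j)! ways to fill the rest, and there are C(6,j) ways to pick which j.
By inclusion–exclusion, the number of valid placements is Σ_{j=0}^{6} (−1)^j C(6,j)·(9−j)!.
Computing: 362880 − 241920 + 75600 − 14400 + 1800 − 144 + 6 = 183822.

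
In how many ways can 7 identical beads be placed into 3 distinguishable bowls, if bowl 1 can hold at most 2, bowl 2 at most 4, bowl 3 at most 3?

By stars and bars, unrestricted non-negative solutions to x_1+…+x_3 = 7 number C(7+2,2) = 36.
Subtract solutions that violate a single cap (substitute x_i' = x_i − (cap_i+1)): x_1 ≥ 3 gives C(6,2) = 15; x_2 ≥ 5 gives C(4,2) = 6; x_3 ≥ 4 gives C(5,2) = 10. Together 31.
Add back pairs where two caps are both exceeded: 0 + 1 + 0 = 1.
By inclusion–exclusion the count is 36 − 31 + 1 = 6.

6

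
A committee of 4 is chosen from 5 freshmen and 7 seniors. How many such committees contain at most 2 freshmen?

420

Split by how many freshmen are chosen (0 through 2).
Sum: C(5,0)·C(7,4) + C(5,1)·C(7,3) + C(5,2)·C(7,2) = 35 + 175 + 210 = 420.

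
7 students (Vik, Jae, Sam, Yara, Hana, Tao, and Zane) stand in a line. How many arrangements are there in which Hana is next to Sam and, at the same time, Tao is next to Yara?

Treat {Hana,Sam} as one block (2 orders) and {Tao,Yara} as another (2 orders).
That leaves 5 units to arrange: 2 × 2 × 5! = 4 × 120 = 480.

480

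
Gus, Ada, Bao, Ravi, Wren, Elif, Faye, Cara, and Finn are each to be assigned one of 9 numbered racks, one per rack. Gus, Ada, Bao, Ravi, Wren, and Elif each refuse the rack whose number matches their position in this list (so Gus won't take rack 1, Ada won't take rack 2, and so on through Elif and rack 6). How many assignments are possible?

Let Aᵢ (for 1 ≤ i ≤ 6) be the placements that put person i in their forbidden rack. Any j of these fix j positions, leaving (9−j)! ways to fill the rest, and there are C(6,j) ways to pick which j.
By inclusion–exclusion, the number of valid placements is Σ_{j=0}^{6} (−1)^j C(6,j)·(9−j)!.
Computing: 362880 − 241920 + 75600 − 14400 + 1800 − 144 + 6 = 183822.

183822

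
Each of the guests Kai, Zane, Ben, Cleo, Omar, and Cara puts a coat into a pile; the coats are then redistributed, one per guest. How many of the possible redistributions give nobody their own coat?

265

This is the derangement count D_6: permutations of 6 items with no fixed point.
By inclusion–exclusion this is Σ_{j=0}^{6} (−1)^j C(6,j)·(6−j)!.
Computing: 720 − 720 + 360 − 120 + 30 − 6 + 1 = 265.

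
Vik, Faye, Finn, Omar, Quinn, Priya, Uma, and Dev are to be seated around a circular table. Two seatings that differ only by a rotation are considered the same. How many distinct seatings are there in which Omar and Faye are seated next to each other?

1440

Glue Omar and Faye into a block (2 internal orders). Seating 7 units around a circle gives (6)! arrangements.
So 2 × (6)! = 2 × 720 = 1440.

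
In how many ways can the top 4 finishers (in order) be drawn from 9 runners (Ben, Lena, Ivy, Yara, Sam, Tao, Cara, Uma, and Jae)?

3024

This is an ordered selection of 4 from 9: P(9,4).
That gives 9 × 8 × 7 × 6 = 3024.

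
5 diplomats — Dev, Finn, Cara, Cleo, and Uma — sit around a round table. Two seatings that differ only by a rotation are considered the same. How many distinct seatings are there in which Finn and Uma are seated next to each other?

12

Treat {Finn, Uma} as one unit (2 internal orders) and seat the resulting 4 units around the table: (3)! circular arrangements.
So 2 × (3)! = 2 × 6 = 12.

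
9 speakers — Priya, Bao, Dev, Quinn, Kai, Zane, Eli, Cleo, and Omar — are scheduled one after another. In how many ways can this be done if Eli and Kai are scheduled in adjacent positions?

80640

Place the 7 others and the Eli-Kai pair as 8 objects in a line; the pair has 2 internal arrangements.
That gives 2 × 8! = 2 × 40320 = 80640.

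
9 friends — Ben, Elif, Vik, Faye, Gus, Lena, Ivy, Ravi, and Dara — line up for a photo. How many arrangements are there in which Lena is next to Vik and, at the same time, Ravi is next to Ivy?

20160

Treat {Lena,Vik} as one block (2 orders) and {Ravi,Ivy} as another (2 orders).
That leaves 7 units to arrange: 2 × 2 × 7! = 4 × 5040 = 20160.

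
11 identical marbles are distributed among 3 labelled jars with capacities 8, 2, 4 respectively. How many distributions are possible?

9

By stars and bars, unrestricted non-negative solutions to x_1+…+x_3 = 11 number C(11+2,2) = 78.
Subtract solutions that violate a single cap (substitute x_i' = x_i − (cap_i+1)): x_1 ≥ 9 gives C(4,2) = 6; x_2 ≥ 3 gives C(10,2) = 45; x_3 ≥ 5 gives C(8,2) = 28. Together 79.
Add back pairs where two caps are both exceeded: 0 + 0 + 10 = 10.
By inclusion–exclusion the count is 78 − 79 + 10 = 9.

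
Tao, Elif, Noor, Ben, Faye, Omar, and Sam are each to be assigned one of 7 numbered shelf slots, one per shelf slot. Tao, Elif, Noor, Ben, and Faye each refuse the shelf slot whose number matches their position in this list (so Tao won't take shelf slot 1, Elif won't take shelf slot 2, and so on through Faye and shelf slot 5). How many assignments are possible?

Let Aᵢ (for 1 ≤ i ≤ 5) be the placements that put person i in their forbidden shelf slot. Any j of these fix j positions, leaving (7−j)! ways to fill the rest, and there are C(5,j) ways to pick which j.
By inclusion–exclusion, the number of valid placements is Σ_{j=0}^{5} (−1)^j C(5,j)·(7−j)!.
Computing: 5040 − 3600 + 1200 − 240 + 30 − 2 = 2428.

2428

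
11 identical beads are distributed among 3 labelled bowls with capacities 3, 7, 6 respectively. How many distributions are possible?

Without the upper bounds there are C(13,2) = 78 ways to split 11 among 3 bowls.
Subtract solutions that violate a single cap (substitute x_i' = x_i − (cap_i+1)): x_1 ≥ 4 gives C(9,2) = 36; x_2 ≥ 8 gives C(5,2) = 10; x_3 ≥ 7 gives C(6,2) = 15. Together 61.
Add back pairs where two caps are both exceeded: 0 + 1 + 0 = 1.
By inclusion–exclusion the count is 78 − 61 + 1 = 18.

18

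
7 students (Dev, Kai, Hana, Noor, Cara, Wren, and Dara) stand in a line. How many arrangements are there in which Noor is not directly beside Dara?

Of the 7! = 5040 arrangements, those with Noor and Dara adjacent number 2 × 6! = 1440 (treat the pair as a block with 2 internal orders).
So 5040 − 1440 = 3600 arrangements keep them apart.

3600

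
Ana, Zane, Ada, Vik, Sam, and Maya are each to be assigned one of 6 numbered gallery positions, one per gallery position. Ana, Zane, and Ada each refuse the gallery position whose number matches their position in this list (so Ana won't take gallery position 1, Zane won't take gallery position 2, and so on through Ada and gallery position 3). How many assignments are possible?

426

Let Aᵢ (for i ∈ {1, 2, 3}) be the placements that put person i in their forbidden gallery position. Any j of these fix j positions, leaving (6−j)! ways to fill the rest, and there are C(3,j) ways to pick which j.
By inclusion–exclusion, the number of valid placements is Σ_{j=0}^{3} (−1)^j C(3,j)·(6−j)!.
Computing: 720 − 360 + 72 − 6 = 426.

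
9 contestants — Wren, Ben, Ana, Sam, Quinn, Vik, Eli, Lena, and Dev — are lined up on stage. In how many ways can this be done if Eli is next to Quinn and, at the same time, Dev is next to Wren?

Treat {Eli,Quinn} as one block (2 orders) and {Dev,Wren} as another (2 orders).
That leaves 7 units to arrange: 2 × 2 × 7! = 4 × 5040 = 20160.

20160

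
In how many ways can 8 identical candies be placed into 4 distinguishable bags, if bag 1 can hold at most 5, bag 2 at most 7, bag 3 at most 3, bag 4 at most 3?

Without the upper bounds there are C(11,3) = 165 ways to split 8 among 4 bags.
Subtract solutions that violate a single cap (substitute x_i' = x_i − (cap_i+1)): x_1 ≥ 6 gives C(5,3) = 10; x_2 ≥ 8 gives C(3,3) = 1; x_3 ≥ 4 gives C(7,3) = 35; x_4 ≥ 4 gives C(7,3) = 35. Together 81.
Add back pairs where two caps are both exceeded: 0 + 0 + 0 + 0 + 0 + 1 = 1.
By inclusion–exclusion the count is 165 − 81 + 1 = 85.

85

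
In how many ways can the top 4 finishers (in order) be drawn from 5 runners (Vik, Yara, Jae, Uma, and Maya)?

This is an ordered selection of 4 from 5: P(5,4).
That gives 5 × 4 × 3 × 2 = 120.

120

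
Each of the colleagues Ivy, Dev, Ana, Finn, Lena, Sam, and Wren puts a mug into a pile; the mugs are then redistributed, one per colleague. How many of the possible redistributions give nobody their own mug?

This is the derangement count D_7: permutations of 7 items with no fixed point.
By inclusion–exclusion this is Σ_{j=0}^{7} (−1)^j C(7,j)·(7−j)!.
Computing: 5040 − 5040 + 2520 − 840 + 210 − 42 + 7 − 1 = 1854.

1854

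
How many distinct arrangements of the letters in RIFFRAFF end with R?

With the last slot taken by R, it remains to arrange the other 7 letters (IFFRAFF).
Those 7 letters have F appearing 4 times, giving (7)!/(4!) = 210.

210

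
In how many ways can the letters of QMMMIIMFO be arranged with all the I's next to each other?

Treat the 2 copies of I as a single block. The multiset to arrange is then {II, F, M, M, M, M, O, Q}, 8 items in all.
That gives (8)!/(4!) = 1680 arrangements.

1680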